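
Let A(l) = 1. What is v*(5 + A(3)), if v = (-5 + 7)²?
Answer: 24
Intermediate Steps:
v = 4 (v = 2² = 4)
v*(5 + A(3)) = 4*(5 + 1) = 4*6 = 24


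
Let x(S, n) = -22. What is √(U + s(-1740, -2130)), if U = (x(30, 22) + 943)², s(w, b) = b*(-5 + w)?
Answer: √4565091 ≈ 2136.6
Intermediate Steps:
U = 848241 (U = (-22 + 943)² = 921² = 848241)
√(U + s(-1740, -2130)) = √(848241 - 2130*(-5 - 1740)) = √(848241 - 2130*(-1745)) = √(848241 + 3716850) = √4565091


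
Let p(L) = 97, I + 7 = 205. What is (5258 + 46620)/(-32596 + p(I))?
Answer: -51878/32499 ≈ -1.5963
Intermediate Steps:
I = 198 (I = -7 + 205 = 198)
(5258 + 46620)/(-32596 + p(I)) = (5258 + 46620)/(-32596 + 97) = 51878/(-32499) = 51878*(-1/32499) = -51878/32499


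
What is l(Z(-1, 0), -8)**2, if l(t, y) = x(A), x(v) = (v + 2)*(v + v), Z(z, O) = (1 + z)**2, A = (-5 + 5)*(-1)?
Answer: 0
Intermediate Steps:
A = 0 (A = 0*(-1) = 0)
x(v) = 2*v*(2 + v) (x(v) = (2 + v)*(2*v) = 2*v*(2 + v))
l(t, y) = 0 (l(t, y) = 2*0*(2 + 0) = 2*0*2 = 0)
l(Z(-1, 0), -8)**2 = 0**2 = 0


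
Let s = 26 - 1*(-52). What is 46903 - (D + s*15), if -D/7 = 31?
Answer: 45950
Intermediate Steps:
D = -217 (D = -7*31 = -217)
s = 78 (s = 26 + 52 = 78)
46903 - (D + s*15) = 46903 - (-217 + 78*15) = 46903 - (-217 + 1170) = 46903 - 1*953 = 46903 - 953 = 45950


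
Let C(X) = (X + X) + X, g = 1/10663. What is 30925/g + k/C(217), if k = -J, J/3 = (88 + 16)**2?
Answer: 71556449859/217 ≈ 3.2975e+8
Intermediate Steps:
J = 32448 (J = 3*(88 + 16)**2 = 3*104**2 = 3*10816 = 32448)
g = 1/10663 ≈ 9.3782e-5
k = -32448 (k = -1*32448 = -32448)
C(X) = 3*X (C(X) = 2*X + X = 3*X)
30925/g + k/C(217) = 30925/(1/10663) - 32448/(3*217) = 30925*10663 - 32448/651 = 329753275 - 32448*1/651 = 329753275 - 10816/217 = 71556449859/217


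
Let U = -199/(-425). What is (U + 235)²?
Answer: 10014805476/180625 ≈ 55445.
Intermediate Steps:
U = 199/425 (U = -199*(-1/425) = 199/425 ≈ 0.46824)
(U + 235)² = (199/425 + 235)² = (100074/425)² = 10014805476/180625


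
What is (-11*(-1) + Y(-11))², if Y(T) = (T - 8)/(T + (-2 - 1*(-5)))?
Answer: 11449/64 ≈ 178.89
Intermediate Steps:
Y(T) = (-8 + T)/(3 + T) (Y(T) = (-8 + T)/(T + (-2 + 5)) = (-8 + T)/(T + 3) = (-8 + T)/(3 + T))
(-11*(-1) + Y(-11))² = (-11*(-1) + (-8 - 11)/(3 - 11))² = (11 - 19/(-8))² = (11 - ⅛*(-19))² = (11 + 19/8)² = (107/8)² = 11449/64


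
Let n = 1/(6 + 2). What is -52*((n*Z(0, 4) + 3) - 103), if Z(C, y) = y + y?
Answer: 5148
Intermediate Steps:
Z(C, y) = 2*y
n = 1/8 ≈ 0.12500
-52*((n*Z(0, 4) + 3) - 103) = -52*(((2*4)/8 + 3) - 103) = -52*(((1/8)*8 + 3) - 103) = -52*((1 + 3) - 103) = -52*(4 - 103) = -52*(-99) = 5148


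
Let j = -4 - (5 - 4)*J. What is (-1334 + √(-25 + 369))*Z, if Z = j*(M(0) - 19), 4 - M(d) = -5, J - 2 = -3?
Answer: -40020 + 60*√86 ≈ -39464.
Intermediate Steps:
J = -1 (J = 2 - 3 = -1)
M(d) = 9 (M(d) = 4 - 1*(-5) = 4 + 5 = 9)
j = -3 (j = -4 - (5 - 4)*(-1) = -4 - (-1) = -4 - 1*(-1) = -4 + 1 = -3)
Z = 30 (Z = -3*(9 - 19) = -3*(-10) = 30)
(-1334 + √(-25 + 369))*Z = (-1334 + √(-25 + 369))*30 = (-1334 + √344)*30 = (-1334 + 2*√86)*30 = -40020 + 60*√86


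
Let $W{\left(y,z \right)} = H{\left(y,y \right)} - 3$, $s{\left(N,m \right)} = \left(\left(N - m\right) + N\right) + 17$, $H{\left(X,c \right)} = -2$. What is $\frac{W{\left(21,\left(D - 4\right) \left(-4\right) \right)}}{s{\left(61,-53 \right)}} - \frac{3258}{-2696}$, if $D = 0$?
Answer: $\frac{76507}{64704} \approx 1.1824$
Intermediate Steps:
$s{\left(N,m \right)} = 17 - m + 2 N$ ($s{\left(N,m \right)} = \left(- m + 2 N\right) + 17 = 17 - m + 2 N$)
$W{\left(y,z \right)} = -5$ ($W{\left(y,z \right)} = -2 - 3 = -5$)
$\frac{W{\left(21,\left(D - 4\right) \left(-4\right) \right)}}{s{\left(61,-53 \right)}} - \frac{3258}{-2696} = - \frac{5}{17 - -53 + 2 \cdot 61} - \frac{3258}{-2696} = - \frac{5}{17 + 53 + 122} - - \frac{1629}{1348} = - \frac{5}{192} + \frac{1629}{1348} = \frac{76507}{64704}$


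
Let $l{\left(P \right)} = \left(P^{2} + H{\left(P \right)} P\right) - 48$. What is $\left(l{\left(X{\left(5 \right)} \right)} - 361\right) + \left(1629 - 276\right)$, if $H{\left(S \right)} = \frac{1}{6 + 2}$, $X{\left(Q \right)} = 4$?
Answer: $\frac{1921}{2} \approx 960.5$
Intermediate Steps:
$H{\left(S \right)} = \frac{1}{8}$
$l{\left(P \right)} = -48 + P^{2} + \frac{P}{8}$ ($l{\left(P \right)} = \left(P^{2} + \frac{P}{8}\right) - 48 = -48 + P^{2} + \frac{P}{8}$)
$\left(l{\left(X{\left(5 \right)} \right)} - 361\right) + \left(1629 - 276\right) = \left(\left(-48 + 4^{2} + \frac{1}{8} \cdot 4\right) - 361\right) + \left(1629 - 276\right) = \left(\left(-48 + 16 + \frac{1}{2}\right) - 361\right) + \left(1629 - 276\right) = \left(- \frac{63}{2} - 361\right) + 1353 = - \frac{785}{2} + 1353 = \frac{1921}{2}$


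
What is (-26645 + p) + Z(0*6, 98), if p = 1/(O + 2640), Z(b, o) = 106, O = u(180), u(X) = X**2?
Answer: -929926559/35040 ≈ -26539.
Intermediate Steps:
O = 32400 (O = 180**2 = 32400)
p = 1/35040 (p = 1/(32400 + 2640) = 1/35040 ≈ 2.8539e-5)
(-26645 + p) + Z(0*6, 98) = (-26645 + 1/35040) + 106 = -933640799/35040 + 106 = -929926559/35040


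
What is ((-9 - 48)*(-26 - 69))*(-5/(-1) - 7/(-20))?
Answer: 115881/4 ≈ 28970.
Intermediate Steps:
((-9 - 48)*(-26 - 69))*(-5/(-1) - 7/(-20)) = (-57*(-95))*(-5*(-1) - 7*(-1/20)) = 5415*(5 + 7/20) = 5415*(107/20) = 115881/4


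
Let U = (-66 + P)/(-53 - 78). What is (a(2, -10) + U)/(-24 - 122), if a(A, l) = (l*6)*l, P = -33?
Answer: -78699/19126 ≈ -4.1148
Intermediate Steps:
a(A, l) = 6*l² (a(A, l) = (6*l)*l = 6*l²)
U = 99/131 (U = (-66 - 33)/(-53 - 78) = -99/(-131) = -99*(-1/131) = 99/131 ≈ 0.75572)
(a(2, -10) + U)/(-24 - 122) = (6*(-10)² + 99/131)/(-24 - 122) = (6*100 + 99/131)/(-146) = (600 + 99/131)*(-1/146) = (78699/131)*(-1/146) = -78699/19126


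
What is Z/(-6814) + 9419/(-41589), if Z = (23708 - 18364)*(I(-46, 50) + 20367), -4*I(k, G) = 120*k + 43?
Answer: -2415490434673/141693723 ≈ -17047.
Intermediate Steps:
I(k, G) = -43/4 - 30*k (I(k, G) = -(120*k + 43)/4 = -(43 + 120*k)/4 = -43/4 - 30*k)
Z = 116158520 (Z = (23708 - 18364)*((-43/4 - 30*(-46)) + 20367) = 5344*((-43/4 + 1380) + 20367) = 5344*(5477/4 + 20367) = 5344*(86945/4) = 116158520)
Z/(-6814) + 9419/(-41589) = 116158520/(-6814) + 9419/(-41589) = 116158520*(-1/6814) + 9419*(-1/41589) = -58079260/3407 - 9419/41589 = -2415490434673/141693723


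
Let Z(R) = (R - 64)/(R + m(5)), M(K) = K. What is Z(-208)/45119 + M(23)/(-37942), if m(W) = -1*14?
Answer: -110028695/190021465878 ≈ -0.00057903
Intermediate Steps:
m(W) = -14
Z(R) = (-64 + R)/(-14 + R) (Z(R) = (R - 64)/(R - 14) = (-64 + R)/(-14 + R))
Z(-208)/45119 + M(23)/(-37942) = ((-64 - 208)/(-14 - 208))/45119 + 23/(-37942) = (-272/(-222))*(1/45119) + 23*(-1/37942) = -1/222*(-272)*(1/45119) - 23/37942 = (136/111)*(1/45119) - 23/37942 = 136/5008209 - 23/37942 = -110028695/190021465878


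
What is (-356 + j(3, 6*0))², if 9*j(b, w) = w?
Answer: 126736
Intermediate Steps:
j(b, w) = w/9
(-356 + j(3, 6*0))² = (-356 + (6*0)/9)² = (-356 + (⅑)*0)² = (-356 + 0)² = (-356)² = 126736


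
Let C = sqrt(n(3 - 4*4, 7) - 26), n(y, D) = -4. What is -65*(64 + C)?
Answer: -4160 - 65*I*sqrt(30) ≈ -4160.0 - 356.02*I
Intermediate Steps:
C = I*sqrt(30) (C = sqrt(-4 - 26) = sqrt(-30) = I*sqrt(30) ≈ 5.4772*I)
-65*(64 + C) = -65*(64 + I*sqrt(30)) = -4160 - 65*I*sqrt(30)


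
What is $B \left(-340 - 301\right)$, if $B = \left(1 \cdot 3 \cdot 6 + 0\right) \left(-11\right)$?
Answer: $126918$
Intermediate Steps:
$B = -198$ ($B = \left(3 \cdot 6 + 0\right) \left(-11\right) = \left(18 + 0\right) \left(-11\right) = 18 \left(-11\right) = -198$)
$B \left(-340 - 301\right) = - 198 \left(-340 - 301\right) = \left(-198\right) \left(-641\right) = 126918$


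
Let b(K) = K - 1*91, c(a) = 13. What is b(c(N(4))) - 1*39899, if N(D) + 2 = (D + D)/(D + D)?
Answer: -39977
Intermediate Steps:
N(D) = -1 (N(D) = -2 + (D + D)/(D + D) = -2 + (2*D)/((2*D)) = -2 + (2*D)*(1/(2*D)) = -2 + 1 = -1)
b(K) = -91 + K (b(K) = K - 91 = -91 + K)
b(c(N(4))) - 1*39899 = (-91 + 13) - 1*39899 = -78 - 39899 = -39977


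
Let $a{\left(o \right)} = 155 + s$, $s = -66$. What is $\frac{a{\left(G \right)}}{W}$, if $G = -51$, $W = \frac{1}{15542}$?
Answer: $1383238$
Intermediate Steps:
$W = \frac{1}{15542} \approx 6.4342 \cdot 10^{-5}$
$a{\left(o \right)} = 89$ ($a{\left(o \right)} = 155 - 66 = 89$)
$\frac{a{\left(G \right)}}{W} = 89 \frac{1}{\frac{1}{15542}} = 89 \cdot 15542 = 1383238$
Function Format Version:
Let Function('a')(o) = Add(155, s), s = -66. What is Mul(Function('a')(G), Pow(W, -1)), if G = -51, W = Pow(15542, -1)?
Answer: 1383238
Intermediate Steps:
W = Rational(1, 15542) ≈ 6.4342e-5
Function('a')(o) = 89 (Function('a')(o) = Add(155, -66) = 89)
Mul(Function('a')(G), Pow(W, -1)) = Mul(89, Pow(Rational(1, 15542), -1)) = Mul(89, 15542) = 1383238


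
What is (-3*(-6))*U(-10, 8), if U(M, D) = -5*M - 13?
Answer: 666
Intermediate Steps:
U(M, D) = -13 - 5*M
(-3*(-6))*U(-10, 8) = (-3*(-6))*(-13 - 5*(-10)) = 18*(-13 + 50) = 18*37 = 666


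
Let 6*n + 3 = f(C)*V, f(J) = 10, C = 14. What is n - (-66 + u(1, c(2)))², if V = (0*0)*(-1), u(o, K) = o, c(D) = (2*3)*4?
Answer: -8451/2 ≈ -4225.5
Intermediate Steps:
c(D) = 24 (c(D) = 6*4 = 24)
V = 0 (V = 0*(-1) = 0)
n = -½ (n = -½ + (10*0)/6 = -½ + (⅙)*0 = -½ + 0 = -½ ≈ -0.50000)
n - (-66 + u(1, c(2)))² = -½ - (-66 + 1)² = -½ - 1*(-65)² = -½ - 1*4225 = -½ - 4225 = -8451/2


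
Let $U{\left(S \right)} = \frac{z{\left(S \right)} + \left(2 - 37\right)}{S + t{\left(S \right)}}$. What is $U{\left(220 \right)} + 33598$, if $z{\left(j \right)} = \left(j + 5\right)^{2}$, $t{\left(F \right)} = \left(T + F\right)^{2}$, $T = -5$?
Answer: $\frac{312101940}{9289} \approx 33599.0$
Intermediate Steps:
$t{\left(F \right)} = \left(-5 + F\right)^{2}$
$z{\left(j \right)} = \left(5 + j\right)^{2}$
$U{\left(S \right)} = \frac{-35 + \left(5 + S\right)^{2}}{S + \left(-5 + S\right)^{2}}$ ($U{\left(S \right)} = \frac{\left(5 + S\right)^{2} + \left(2 - 37\right)}{S + \left(-5 + S\right)^{2}} = \frac{\left(5 + S\right)^{2} - 35}{S + \left(-5 + S\right)^{2}} = \frac{-35 + \left(5 + S\right)^{2}}{S + \left(-5 + S\right)^{2}}$)
$U{\left(220 \right)} + 33598 = \frac{-35 + \left(5 + 220\right)^{2}}{220 + \left(-5 + 220\right)^{2}} + 33598 = \frac{-35 + 225^{2}}{220 + 215^{2}} + 33598 = \frac{-35 + 50625}{220 + 46225} + 33598 = \frac{1}{46445} \cdot 50590 + 33598 = \frac{10118}{9289} + 33598 = \frac{312101940}{9289}$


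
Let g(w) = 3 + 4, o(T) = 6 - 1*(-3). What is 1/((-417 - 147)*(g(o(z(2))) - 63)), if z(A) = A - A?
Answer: 1/31584 ≈ 3.1662e-5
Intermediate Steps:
z(A) = 0
o(T) = 9 (o(T) = 6 + 3 = 9)
g(w) = 7
1/((-417 - 147)*(g(o(z(2))) - 63)) = 1/((-417 - 147)*(7 - 63)) = 1/(-564*(-56)) = 1/31584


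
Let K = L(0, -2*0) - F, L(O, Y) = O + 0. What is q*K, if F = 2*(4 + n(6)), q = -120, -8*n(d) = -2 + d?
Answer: 840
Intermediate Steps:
n(d) = ¼ - d/8 (n(d) = -(-2 + d)/8 = ¼ - d/8)
L(O, Y) = O
F = 7 (F = 2*(4 + (¼ - ⅛*6)) = 2*(4 + (¼ - ¾)) = 2*(4 - ½) = 2*(7/2) = 7)
K = -7 (K = 0 - 1*7 = 0 - 7 = -7)
q*K = -120*(-7) = 840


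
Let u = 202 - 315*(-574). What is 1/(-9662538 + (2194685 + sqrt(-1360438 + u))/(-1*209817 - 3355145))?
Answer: -122800759382925611842/1186567079565774261145453507 + 3564962*I*sqrt(1179426)/1186567079565774261145453507 ≈ -1.0349e-7 + 3.2629e-18*I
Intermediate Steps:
u = 181012 (u = 202 + 180810 = 181012)
1/(-9662538 + (2194685 + sqrt(-1360438 + u))/(-1*209817 - 3355145)) = 1/(-9662538 + (2194685 + sqrt(-1360438 + 181012))/(-1*209817 - 3355145)) = 1/(-9662538 + (2194685 + sqrt(-1179426))/(-209817 - 3355145)) = 1/(-9662538 + (2194685 + I*sqrt(1179426))/(-3564962)) = 1/(-9662538 + (2194685 + I*sqrt(1179426))*(-1/3564962)) = 1/(-9662538 + (-2194685/3564962 - I*sqrt(1179426)/3564962)) = 1/(-34446582988241/3564962 - I*sqrt(1179426)/3564962)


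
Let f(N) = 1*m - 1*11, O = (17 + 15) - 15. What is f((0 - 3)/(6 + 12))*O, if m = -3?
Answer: -238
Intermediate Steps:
O = 17 (O = 32 - 15 = 17)
f(N) = -14 (f(N) = 1*(-3) - 1*11 = -3 - 11 = -14)
f((0 - 3)/(6 + 12))*O = -14*17 = -238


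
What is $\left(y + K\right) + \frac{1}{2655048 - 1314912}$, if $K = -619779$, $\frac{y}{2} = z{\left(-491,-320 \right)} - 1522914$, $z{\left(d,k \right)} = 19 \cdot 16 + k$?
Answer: $- \frac{4912454786903}{1340136} \approx -3.6656 \cdot 10^{6}$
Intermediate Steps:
$z{\left(d,k \right)} = 304 + k$
$y = -3045860$ ($y = 2 \left(\left(304 - 320\right) - 1522914\right) = 2 \left(-16 - 1522914\right) = 2 \left(-1522930\right) = -3045860$)
$\left(y + K\right) + \frac{1}{2655048 - 1314912} = \left(-3045860 - 619779\right) + \frac{1}{2655048 - 1314912} = -3665639 + \frac{1}{1340136} = - \frac{4912454786903}{1340136}$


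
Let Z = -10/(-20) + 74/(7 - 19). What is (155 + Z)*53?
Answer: 23744/3 ≈ 7914.7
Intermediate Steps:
Z = -17/3 (Z = -10*(-1/20) + 74/(-12) = ½ + 74*(-1/12) = ½ - 37/6 = -17/3 ≈ -5.6667)
(155 + Z)*53 = (155 - 17/3)*53 = (448/3)*53 = 23744/3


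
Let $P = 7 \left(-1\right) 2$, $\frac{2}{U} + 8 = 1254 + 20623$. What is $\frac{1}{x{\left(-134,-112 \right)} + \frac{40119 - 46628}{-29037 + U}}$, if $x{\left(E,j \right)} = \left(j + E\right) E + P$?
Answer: $\frac{27609137}{909727253077} \approx 3.0349 \cdot 10^{-5}$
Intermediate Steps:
$U = \frac{2}{21869}$ ($U = \frac{2}{-8 + \left(1254 + 20623\right)} = \frac{2}{-8 + 21877} = \frac{2}{21869} \approx 9.1454 \cdot 10^{-5}$)
$P = -14$ ($P = \left(-7\right) 2 = -14$)
$x{\left(E,j \right)} = -14 + E \left(E + j\right)$ ($x{\left(E,j \right)} = \left(j + E\right) E - 14 = \left(E + j\right) E - 14 = E \left(E + j\right) - 14 = -14 + E \left(E + j\right)$)
$\frac{1}{x{\left(-134,-112 \right)} + \frac{40119 - 46628}{-29037 + U}} = \frac{1}{\left(-14 + \left(-134\right)^{2} - -15008\right) + \frac{40119 - 46628}{-29037 + \frac{2}{21869}}} = \frac{1}{\left(-14 + 17956 + 15008\right) - \frac{6509}{- \frac{635010151}{21869}}} = \frac{1}{32950 - - \frac{6188927}{27609137}} = \frac{1}{32950 + \frac{6188927}{27609137}} = \frac{1}{\frac{909727253077}{27609137}} = \frac{27609137}{909727253077}$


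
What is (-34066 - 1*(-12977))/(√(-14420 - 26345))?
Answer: 21089*I*√40765/40765 ≈ 104.45*I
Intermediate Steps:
(-34066 - 1*(-12977))/(√(-14420 - 26345)) = (-34066 + 12977)/(√(-40765)) = -21089*(-I*√40765/40765) = -(-21089)*I*√40765/40765 = 21089*I*√40765/40765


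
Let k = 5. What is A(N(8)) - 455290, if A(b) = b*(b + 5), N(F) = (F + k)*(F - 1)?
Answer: -446554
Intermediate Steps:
N(F) = (-1 + F)*(5 + F) (N(F) = (F + 5)*(F - 1) = (5 + F)*(-1 + F) = (-1 + F)*(5 + F))
A(b) = b*(5 + b)
A(N(8)) - 455290 = (-5 + 8² + 4*8)*(5 + (-5 + 8² + 4*8)) - 455290 = (-5 + 64 + 32)*(5 + (-5 + 64 + 32)) - 455290 = 91*(5 + 91) - 455290 = 91*96 - 455290 = 8736 - 455290 = -446554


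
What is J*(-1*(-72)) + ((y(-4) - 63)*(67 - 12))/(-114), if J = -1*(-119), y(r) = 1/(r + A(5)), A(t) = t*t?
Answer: 10292251/1197 ≈ 8598.4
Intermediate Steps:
A(t) = t²
y(r) = 1/(25 + r) (y(r) = 1/(r + 5²) = 1/(r + 25) = 1/(25 + r))
J = 119
J*(-1*(-72)) + ((y(-4) - 63)*(67 - 12))/(-114) = 119*(-1*(-72)) + ((1/(25 - 4) - 63)*(67 - 12))/(-114) = 119*72 + ((1/21 - 63)*55)*(-1/114) = 8568 + ((1/21 - 63)*55)*(-1/114) = 8568 - 1322/21*55*(-1/114) = 8568 - 72710/21*(-1/114) = 8568 + 36355/1197 = 10292251/1197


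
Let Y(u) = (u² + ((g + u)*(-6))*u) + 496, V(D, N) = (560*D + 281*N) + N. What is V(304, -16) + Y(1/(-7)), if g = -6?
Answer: 8144719/49 ≈ 1.6622e+5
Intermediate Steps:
V(D, N) = 282*N + 560*D (V(D, N) = (281*N + 560*D) + N = 282*N + 560*D)
Y(u) = 496 + u² + u*(36 - 6*u) (Y(u) = (u² + ((-6 + u)*(-6))*u) + 496 = (u² + (36 - 6*u)*u) + 496 = (u² + u*(36 - 6*u)) + 496 = 496 + u² + u*(36 - 6*u))
V(304, -16) + Y(1/(-7)) = (282*(-16) + 560*304) + (496 - 5*(1/(-7))² + 36/(-7)) = (-4512 + 170240) + (496 - 5*(-⅐)² + 36*(-⅐)) = 165728 + (496 - 5*1/49 - 36/7) = 165728 + (496 - 5/49 - 36/7) = 165728 + 24047/49 = 8144719/49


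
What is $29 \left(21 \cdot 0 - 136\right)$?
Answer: $-3944$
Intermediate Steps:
$29 \left(21 \cdot 0 - 136\right) = 29 \left(0 - 136\right) = 29 \left(-136\right) = -3944$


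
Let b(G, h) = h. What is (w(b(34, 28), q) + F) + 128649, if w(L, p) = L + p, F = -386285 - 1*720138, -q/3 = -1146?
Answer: -974308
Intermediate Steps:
q = 3438 (q = -3*(-1146) = 3438)
F = -1106423 (F = -386285 - 720138 = -1106423)
(w(b(34, 28), q) + F) + 128649 = ((28 + 3438) - 1106423) + 128649 = (3466 - 1106423) + 128649 = -1102957 + 128649 = -974308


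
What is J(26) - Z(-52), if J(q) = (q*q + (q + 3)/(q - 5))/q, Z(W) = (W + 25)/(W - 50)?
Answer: 119684/4641 ≈ 25.788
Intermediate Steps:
Z(W) = (25 + W)/(-50 + W)
J(q) = (q² + (3 + q)/(-5 + q))/q
J(26) - Z(-52) = (3 + 26 + 26³ - 5*26²)/(26*(-5 + 26)) - (25 - 52)/(-50 - 52) = (1/26)*(3 + 26 + 17576 - 5*676)/21 - (-27)/(-102) = (1/26)*(1/21)*(3 + 26 + 17576 - 3380) - (-1)*(-27)/102 = (1/26)*(1/21)*14225 - 1*9/34 = 14225/546 - 9/34 = 119684/4641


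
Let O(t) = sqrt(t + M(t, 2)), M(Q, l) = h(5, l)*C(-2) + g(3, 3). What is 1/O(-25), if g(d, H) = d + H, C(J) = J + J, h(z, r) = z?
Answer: -I*sqrt(39)/39 ≈ -0.16013*I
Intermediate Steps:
C(J) = 2*J
g(d, H) = H + d
M(Q, l) = -14 (M(Q, l) = 5*(2*(-2)) + (3 + 3) = 5*(-4) + 6 = -20 + 6 = -14)
O(t) = sqrt(-14 + t) (O(t) = sqrt(t - 14) = sqrt(-14 + t))
1/O(-25) = 1/(sqrt(-14 - 25)) = 1/(sqrt(-39)) = 1/(I*sqrt(39)) = -I*sqrt(39)/39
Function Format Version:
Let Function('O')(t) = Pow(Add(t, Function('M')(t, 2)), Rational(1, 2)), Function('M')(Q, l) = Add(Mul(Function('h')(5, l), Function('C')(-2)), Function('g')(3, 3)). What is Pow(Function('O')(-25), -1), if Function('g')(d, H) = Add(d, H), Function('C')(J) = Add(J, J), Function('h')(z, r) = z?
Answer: Mul(Rational(-1, 39), I, Pow(39, Rational(1, 2))) ≈ Mul(-0.16013, I)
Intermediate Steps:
Function('C')(J) = Mul(2, J)
Function('g')(d, H) = Add(H, d)
Function('M')(Q, l) = -14 (Function('M')(Q, l) = Add(Mul(5, Mul(2, -2)), Add(3, 3)) = Add(Mul(5, -4), 6) = Add(-20, 6) = -14)
Function('O')(t) = Pow(Add(-14, t), Rational(1, 2)) (Function('O')(t) = Pow(Add(t, -14), Rational(1, 2)) = Pow(Add(-14, t), Rational(1, 2)))
Pow(Function('O')(-25), -1) = Pow(Pow(Add(-14, -25), Rational(1, 2)), -1) = Pow(Pow(-39, Rational(1, 2)), -1) = Pow(Mul(I, Pow(39, Rational(1, 2))), -1) = Mul(Rational(-1, 39), I, Pow(39, Rational(1, 2)))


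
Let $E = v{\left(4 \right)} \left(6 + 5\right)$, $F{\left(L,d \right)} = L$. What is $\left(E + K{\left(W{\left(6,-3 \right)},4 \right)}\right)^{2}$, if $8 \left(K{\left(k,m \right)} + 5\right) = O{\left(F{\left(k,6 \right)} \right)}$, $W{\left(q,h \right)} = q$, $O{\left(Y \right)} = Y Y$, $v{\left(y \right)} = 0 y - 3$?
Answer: $\frac{4489}{4} \approx 1122.3$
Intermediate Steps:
$v{\left(y \right)} = -3$ ($v{\left(y \right)} = 0 - 3 = -3$)
$O{\left(Y \right)} = Y^{2}$
$K{\left(k,m \right)} = -5 + \frac{k^{2}}{8}$
$E = -33$ ($E = - 3 \left(6 + 5\right) = \left(-3\right) 11 = -33$)
$\left(E + K{\left(W{\left(6,-3 \right)},4 \right)}\right)^{2} = \left(-33 - \left(5 - \frac{6^{2}}{8}\right)\right)^{2} = \left(-33 + \left(-5 + \frac{1}{8} \cdot 36\right)\right)^{2} = \left(-33 + \left(-5 + \frac{9}{2}\right)\right)^{2} = \left(-33 - \frac{1}{2}\right)^{2} = \left(- \frac{67}{2}\right)^{2} = \frac{4489}{4}$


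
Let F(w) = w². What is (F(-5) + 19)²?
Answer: 1936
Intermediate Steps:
(F(-5) + 19)² = ((-5)² + 19)² = (25 + 19)² = 44² = 1936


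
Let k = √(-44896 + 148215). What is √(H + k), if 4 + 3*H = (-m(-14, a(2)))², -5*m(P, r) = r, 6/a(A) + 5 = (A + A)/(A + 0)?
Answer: √(-32 + 25*√103319)/5 ≈ 17.893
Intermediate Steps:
a(A) = -2 (a(A) = 6/(-5 + (A + A)/(A + 0)) = 6/(-5 + (2*A)/A) = 6/(-5 + 2) = 6/(-3) = 6*(-⅓) = -2)
m(P, r) = -r/5
H = -32/25 (H = -4/3 + (-(-1)*(-2)/5)²/3 = -4/3 + (-1*⅖)²/3 = -4/3 + (-⅖)²/3 = -4/3 + (⅓)*(4/25) = -4/3 + 4/75 = -32/25 ≈ -1.2800)
k = √103319 ≈ 321.43
√(H + k) = √(-32/25 + √103319)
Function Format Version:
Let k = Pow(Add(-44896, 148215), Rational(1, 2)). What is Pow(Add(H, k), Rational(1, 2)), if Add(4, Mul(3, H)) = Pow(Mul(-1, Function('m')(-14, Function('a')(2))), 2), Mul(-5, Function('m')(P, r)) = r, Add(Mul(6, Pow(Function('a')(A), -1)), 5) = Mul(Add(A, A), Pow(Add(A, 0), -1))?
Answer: Mul(Rational(1, 5), Pow(Add(-32, Mul(25, Pow(103319, Rational(1, 2)))), Rational(1, 2))) ≈ 17.893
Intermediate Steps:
Function('a')(A) = -2 (Function('a')(A) = Mul(6, Pow(Add(-5, Mul(Add(A, A), Pow(Add(A, 0), -1))), -1)) = Mul(6, Pow(Add(-5, Mul(Mul(2, A), Pow(A, -1))), -1)) = Mul(6, Pow(Add(-5, 2), -1)) = Mul(6, Pow(-3, -1)) = Mul(6, Rational(-1, 3)) = -2)
Function('m')(P, r) = Mul(Rational(-1, 5), r)
H = Rational(-32, 25) (H = Add(Rational(-4, 3), Mul(Rational(1, 3), Pow(Mul(-1, Mul(Rational(-1, 5), -2)), 2))) = Add(Rational(-4, 3), Mul(Rational(1, 3), Pow(Mul(-1, Rational(2, 5)), 2))) = Add(Rational(-4, 3), Mul(Rational(1, 3), Pow(Rational(-2, 5), 2))) = Add(Rational(-4, 3), Mul(Rational(1, 3), Rational(4, 25))) = Add(Rational(-4, 3), Rational(4, 75)) = Rational(-32, 25) ≈ -1.2800)
k = Pow(103319, Rational(1, 2)) ≈ 321.43
Pow(Add(H, k), Rational(1, 2)) = Pow(Add(Rational(-32, 25), Pow(103319, Rational(1, 2))), Rational(1, 2))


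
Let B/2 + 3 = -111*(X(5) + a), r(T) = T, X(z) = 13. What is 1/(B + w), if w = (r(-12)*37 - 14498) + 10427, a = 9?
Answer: -1/9405 ≈ -0.00010633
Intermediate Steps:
B = -4890 (B = -6 + 2*(-111*(13 + 9)) = -6 + 2*(-111*22) = -6 + 2*(-2442) = -6 - 4884 = -4890)
w = -4515 (w = (-12*37 - 14498) + 10427 = (-444 - 14498) + 10427 = -14942 + 10427 = -4515)
1/(B + w) = 1/(-4890 - 4515) = 1/(-9405) = -1/9405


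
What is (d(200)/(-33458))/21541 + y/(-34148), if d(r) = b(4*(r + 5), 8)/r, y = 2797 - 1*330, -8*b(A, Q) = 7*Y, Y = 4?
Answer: -177801322472841/2461110483114400 ≈ -0.072244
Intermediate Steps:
b(A, Q) = -7/2 (b(A, Q) = -7*4/8 = -⅛*28 = -7/2)
y = 2467 (y = 2797 - 330 = 2467)
d(r) = -7/(2*r)
(d(200)/(-33458))/21541 + y/(-34148) = (-7/2/200/(-33458))/21541 + 2467/(-34148) = (-7/2*1/200*(-1/33458))*(1/21541) + 2467*(-1/34148) = -7/400*(-1/33458)*(1/21541) - 2467/34148 = (7/13383200)*(1/21541) - 2467/34148 = 7/288287511200 - 2467/34148 = -177801322472841/2461110483114400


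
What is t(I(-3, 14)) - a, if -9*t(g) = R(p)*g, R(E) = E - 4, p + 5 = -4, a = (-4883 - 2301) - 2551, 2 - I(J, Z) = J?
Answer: 87680/9 ≈ 9742.2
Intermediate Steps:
I(J, Z) = 2 - J
a = -9735 (a = -7184 - 2551 = -9735)
p = -9 (p = -5 - 4 = -9)
R(E) = -4 + E
t(g) = 13*g/9 (t(g) = -(-4 - 9)*g/9 = -(-13)*g/9 = 13*g/9)
t(I(-3, 14)) - a = 13*(2 - 1*(-3))/9 - 1*(-9735) = 13*(2 + 3)/9 + 9735 = (13/9)*5 + 9735 = 65/9 + 9735 = 87680/9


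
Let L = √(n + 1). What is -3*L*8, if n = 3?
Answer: -48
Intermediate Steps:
L = 2 (L = √(3 + 1) = √4 = 2)
-3*L*8 = -3*2*8 = -6*8 = -48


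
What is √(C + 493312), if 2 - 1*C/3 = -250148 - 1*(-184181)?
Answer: √691219 ≈ 831.40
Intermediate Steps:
C = 197907 (C = 6 - 3*(-250148 - 1*(-184181)) = 6 - 3*(-250148 + 184181) = 6 - 3*(-65967) = 6 + 197901 = 197907)
√(C + 493312) = √(197907 + 493312) = √691219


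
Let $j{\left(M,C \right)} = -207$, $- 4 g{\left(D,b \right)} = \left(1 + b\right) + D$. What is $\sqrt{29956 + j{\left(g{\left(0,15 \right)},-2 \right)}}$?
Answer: $\sqrt{29749} \approx 172.48$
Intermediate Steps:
$g{\left(D,b \right)} = - \frac{1}{4} - \frac{D}{4} - \frac{b}{4}$ ($g{\left(D,b \right)} = - \frac{\left(1 + b\right) + D}{4} = - \frac{1 + D + b}{4} = - \frac{1}{4} - \frac{D}{4} - \frac{b}{4}$)
$\sqrt{29956 + j{\left(g{\left(0,15 \right)},-2 \right)}} = \sqrt{29956 - 207} = \sqrt{29749}$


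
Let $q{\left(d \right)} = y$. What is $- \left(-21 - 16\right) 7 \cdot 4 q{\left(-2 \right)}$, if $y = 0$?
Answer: $0$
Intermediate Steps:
$q{\left(d \right)} = 0$
$- \left(-21 - 16\right) 7 \cdot 4 q{\left(-2 \right)} = - \left(-21 - 16\right) 7 \cdot 4 \cdot 0 = - \left(-21 - 16\right) 28 \cdot 0 = - \left(-37\right) 28 \cdot 0 = - \left(-1036\right) 0 = \left(-1\right) 0 = 0$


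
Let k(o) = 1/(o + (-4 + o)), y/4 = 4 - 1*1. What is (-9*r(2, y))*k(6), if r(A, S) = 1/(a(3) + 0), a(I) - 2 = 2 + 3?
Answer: -9/56 ≈ -0.16071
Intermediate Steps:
a(I) = 7 (a(I) = 2 + (2 + 3) = 2 + 5 = 7)
y = 12 (y = 4*(4 - 1*1) = 4*(4 - 1) = 4*3 = 12)
r(A, S) = ⅐ (r(A, S) = 1/(7 + 0) = 1/7 = ⅐)
k(o) = 1/(-4 + 2*o)
(-9*r(2, y))*k(6) = (-9*⅐)*(1/(2*(-2 + 6))) = -9/(14*4) = -9/7*⅛ = -9/56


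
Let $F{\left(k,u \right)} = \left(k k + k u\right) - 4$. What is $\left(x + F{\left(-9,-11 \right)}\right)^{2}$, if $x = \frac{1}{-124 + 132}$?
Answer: $\frac{1985281}{64} \approx 31020.0$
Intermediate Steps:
$F{\left(k,u \right)} = -4 + k^{2} + k u$ ($F{\left(k,u \right)} = \left(k^{2} + k u\right) - 4 = -4 + k^{2} + k u$)
$x = \frac{1}{8} \approx 0.125$
$\left(x + F{\left(-9,-11 \right)}\right)^{2} = \left(\frac{1}{8} - \left(-95 - 81\right)\right)^{2} = \left(\frac{1}{8} + \left(-4 + 81 + 99\right)\right)^{2} = \left(\frac{1}{8} + 176\right)^{2} = \left(\frac{1409}{8}\right)^{2} = \frac{1985281}{64}$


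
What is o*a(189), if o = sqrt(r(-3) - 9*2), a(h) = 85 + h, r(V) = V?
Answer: 274*I*sqrt(21) ≈ 1255.6*I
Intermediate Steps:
o = I*sqrt(21) (o = sqrt(-3 - 9*2) = sqrt(-3 - 18) = sqrt(-21) = I*sqrt(21) ≈ 4.5826*I)
o*a(189) = (I*sqrt(21))*(85 + 189) = (I*sqrt(21))*274 = 274*I*sqrt(21)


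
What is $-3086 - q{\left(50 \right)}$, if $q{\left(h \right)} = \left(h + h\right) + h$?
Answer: $-3236$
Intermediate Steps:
$q{\left(h \right)} = 3 h$ ($q{\left(h \right)} = 2 h + h = 3 h$)
$-3086 - q{\left(50 \right)} = -3086 - 3 \cdot 50 = -3086 - 150 = -3236$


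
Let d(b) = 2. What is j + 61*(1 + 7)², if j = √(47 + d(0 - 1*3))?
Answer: 3911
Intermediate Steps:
j = 7 (j = √(47 + 2) = √49 = 7)
j + 61*(1 + 7)² = 7 + 61*(1 + 7)² = 7 + 61*8² = 7 + 61*64 = 7 + 3904 = 3911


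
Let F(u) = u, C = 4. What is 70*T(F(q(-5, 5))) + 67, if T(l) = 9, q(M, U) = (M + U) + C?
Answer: 697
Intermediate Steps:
q(M, U) = 4 + M + U (q(M, U) = (M + U) + 4 = 4 + M + U)
70*T(F(q(-5, 5))) + 67 = 70*9 + 67 = 630 + 67 = 697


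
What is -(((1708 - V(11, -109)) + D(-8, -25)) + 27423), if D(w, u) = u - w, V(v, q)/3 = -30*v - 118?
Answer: -30458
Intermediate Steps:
V(v, q) = -354 - 90*v (V(v, q) = 3*(-30*v - 118) = 3*(-118 - 30*v) = -354 - 90*v)
-(((1708 - V(11, -109)) + D(-8, -25)) + 27423) = -(((1708 - (-354 - 90*11)) + (-25 - 1*(-8))) + 27423) = -(((1708 - (-354 - 990)) + (-25 + 8)) + 27423) = -(((1708 - 1*(-1344)) - 17) + 27423) = -(((1708 + 1344) - 17) + 27423) = -((3052 - 17) + 27423) = -(3035 + 27423) = -1*30458 = -30458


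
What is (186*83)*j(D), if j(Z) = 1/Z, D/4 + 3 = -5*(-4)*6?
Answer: 2573/78 ≈ 32.987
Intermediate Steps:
D = 468 (D = -12 + 4*(-5*(-4)*6) = -12 + 4*(20*6) = -12 + 4*120 = -12 + 480 = 468)
(186*83)*j(D) = (186*83)/468 = 15438*(1/468) = 2573/78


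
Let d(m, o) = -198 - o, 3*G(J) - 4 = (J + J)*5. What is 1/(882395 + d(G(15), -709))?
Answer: 1/882906 ≈ 1.1326e-6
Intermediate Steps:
G(J) = 4/3 + 10*J/3 (G(J) = 4/3 + ((J + J)*5)/3 = 4/3 + ((2*J)*5)/3 = 4/3 + (10*J)/3 = 4/3 + 10*J/3)
1/(882395 + d(G(15), -709)) = 1/(882395 + (-198 - 1*(-709))) = 1/(882395 + (-198 + 709)) = 1/(882395 + 511) = 1/882906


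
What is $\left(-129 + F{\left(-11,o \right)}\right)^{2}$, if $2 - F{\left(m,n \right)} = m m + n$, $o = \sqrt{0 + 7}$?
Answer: $\left(248 + \sqrt{7}\right)^{2} \approx 62823.0$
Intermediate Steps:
$o = \sqrt{7} \approx 2.6458$
$F{\left(m,n \right)} = 2 - n - m^{2}$ ($F{\left(m,n \right)} = 2 - \left(m m + n\right) = 2 - \left(m^{2} + n\right) = 2 - \left(n + m^{2}\right) = 2 - n - m^{2}$)
$\left(-129 + F{\left(-11,o \right)}\right)^{2} = \left(-129 - \left(119 + \sqrt{7}\right)\right)^{2} = \left(-248 - \sqrt{7}\right)^{2}$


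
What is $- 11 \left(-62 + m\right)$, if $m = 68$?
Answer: $-66$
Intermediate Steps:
$- 11 \left(-62 + m\right) = - 11 \left(-62 + 68\right) = \left(-11\right) 6 = -66$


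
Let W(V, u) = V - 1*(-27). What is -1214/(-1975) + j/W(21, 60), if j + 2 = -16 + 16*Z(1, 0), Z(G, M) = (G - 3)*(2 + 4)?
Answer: -59413/15800 ≈ -3.7603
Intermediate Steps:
W(V, u) = 27 + V (W(V, u) = V + 27 = 27 + V)
Z(G, M) = -18 + 6*G (Z(G, M) = (-3 + G)*6 = -18 + 6*G)
j = -210 (j = -2 + (-16 + 16*(-18 + 6*1)) = -2 + (-16 + 16*(-18 + 6)) = -2 + (-16 + 16*(-12)) = -2 + (-16 - 192) = -2 - 208 = -210)
-1214/(-1975) + j/W(21, 60) = -1214/(-1975) - 210/(27 + 21) = -1214*(-1/1975) - 210/48 = 1214/1975 - 210*1/48 = 1214/1975 - 35/8 = -59413/15800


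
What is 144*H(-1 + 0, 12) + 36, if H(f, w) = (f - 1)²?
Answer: 612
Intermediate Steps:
H(f, w) = (-1 + f)²
144*H(-1 + 0, 12) + 36 = 144*(-1 + (-1 + 0))² + 36 = 144*(-1 - 1)² + 36 = 144*(-2)² + 36 = 144*4 + 36 = 576 + 36 = 612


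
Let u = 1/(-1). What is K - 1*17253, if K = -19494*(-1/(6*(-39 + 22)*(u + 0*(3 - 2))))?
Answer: -290052/17 ≈ -17062.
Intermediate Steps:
u = -1
K = 3249/17 (K = -19494*(-1/(6*(-1 + 0*(3 - 2))*(-39 + 22))) = -19494*1/(102*(-1 + 0*1)) = -19494*1/(102*(-1 + 0)) = -19494/((-(-6)*(-17))) = -19494/((-6*17)) = -19494/(-102) = -19494*(-1/102) = 3249/17 ≈ 191.12)
K - 1*17253 = 3249/17 - 1*17253 = 3249/17 - 17253 = -290052/17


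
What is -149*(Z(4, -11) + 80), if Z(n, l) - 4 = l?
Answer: -10877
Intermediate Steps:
Z(n, l) = 4 + l
-149*(Z(4, -11) + 80) = -149*((4 - 11) + 80) = -149*(-7 + 80) = -149*73 = -10877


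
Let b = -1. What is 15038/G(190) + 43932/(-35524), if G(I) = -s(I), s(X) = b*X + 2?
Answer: 65743837/834814 ≈ 78.753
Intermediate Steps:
s(X) = 2 - X (s(X) = -X + 2 = 2 - X)
G(I) = -2 + I (G(I) = -(2 - I) = -2 + I)
15038/G(190) + 43932/(-35524) = 15038/(-2 + 190) + 43932/(-35524) = 15038/188 + 43932*(-1/35524) = 15038*(1/188) - 10983/8881 = 7519/94 - 10983/8881 = 65743837/834814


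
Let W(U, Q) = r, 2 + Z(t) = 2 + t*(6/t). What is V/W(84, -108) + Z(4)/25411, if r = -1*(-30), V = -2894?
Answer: -36769627/381165 ≈ -96.466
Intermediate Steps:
Z(t) = 6 (Z(t) = -2 + (2 + t*(6/t)) = -2 + (2 + 6) = -2 + 8 = 6)
r = 30
W(U, Q) = 30
V/W(84, -108) + Z(4)/25411 = -2894/30 + 6/25411 = -2894*1/30 + 6*(1/25411) = -1447/15 + 6/25411 = -36769627/381165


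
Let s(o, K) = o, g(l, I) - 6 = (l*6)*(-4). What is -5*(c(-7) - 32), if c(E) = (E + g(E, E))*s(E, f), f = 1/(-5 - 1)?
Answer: 6005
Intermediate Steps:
g(l, I) = 6 - 24*l (g(l, I) = 6 + (l*6)*(-4) = 6 + (6*l)*(-4) = 6 - 24*l)
f = -⅙ (f = 1/(-6) = -⅙ ≈ -0.16667)
c(E) = E*(6 - 23*E) (c(E) = (E + (6 - 24*E))*E = (6 - 23*E)*E = E*(6 - 23*E))
-5*(c(-7) - 32) = -5*(-7*(6 - 23*(-7)) - 32) = -5*(-7*(6 + 161) - 32) = -5*(-7*167 - 32) = -5*(-1169 - 32) = -5*(-1201) = 6005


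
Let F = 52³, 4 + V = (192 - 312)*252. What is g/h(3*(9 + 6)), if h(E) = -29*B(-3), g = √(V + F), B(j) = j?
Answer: 2*√27591/87 ≈ 3.8185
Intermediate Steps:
V = -30244 (V = -4 + (192 - 312)*252 = -4 - 120*252 = -4 - 30240 = -30244)
F = 140608
g = 2*√27591 (g = √(-30244 + 140608) = √110364 = 2*√27591 ≈ 332.21)
h(E) = 87 (h(E) = -29*(-3) = 87)
g/h(3*(9 + 6)) = (2*√27591)/87 = (2*√27591)*(1/87) = 2*√27591/87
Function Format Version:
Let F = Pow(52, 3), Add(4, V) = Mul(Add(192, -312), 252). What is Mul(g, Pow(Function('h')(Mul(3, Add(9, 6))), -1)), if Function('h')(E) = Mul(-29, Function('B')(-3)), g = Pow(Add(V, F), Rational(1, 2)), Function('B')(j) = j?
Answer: Mul(Rational(2, 87), Pow(27591, Rational(1, 2))) ≈ 3.8185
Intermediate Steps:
V = -30244 (V = Add(-4, Mul(Add(192, -312), 252)) = Add(-4, Mul(-120, 252)) = Add(-4, -30240) = -30244)
F = 140608
g = Mul(2, Pow(27591, Rational(1, 2))) (g = Pow(Add(-30244, 140608), Rational(1, 2)) = Pow(110364, Rational(1, 2)) = Mul(2, Pow(27591, Rational(1, 2))) ≈ 332.21)
Function('h')(E) = 87 (Function('h')(E) = Mul(-29, -3) = 87)
Mul(g, Pow(Function('h')(Mul(3, Add(9, 6))), -1)) = Mul(Mul(2, Pow(27591, Rational(1, 2))), Pow(87, -1)) = Mul(Mul(2, Pow(27591, Rational(1, 2))), Rational(1, 87)) = Mul(Rational(2, 87), Pow(27591, Rational(1, 2)))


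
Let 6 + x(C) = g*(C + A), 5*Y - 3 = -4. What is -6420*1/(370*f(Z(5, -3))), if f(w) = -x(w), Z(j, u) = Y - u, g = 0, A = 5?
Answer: -107/37 ≈ -2.8919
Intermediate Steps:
Y = -1/5 (Y = 3/5 + (1/5)*(-4) = 3/5 - 4/5 = -1/5 ≈ -0.20000)
x(C) = -6 (x(C) = -6 + 0*(C + 5) = -6 + 0*(5 + C) = -6 + 0 = -6)
Z(j, u) = -1/5 - u
f(w) = 6 (f(w) = -1*(-6) = 6)
-6420*1/(370*f(Z(5, -3))) = -6420/((10*6)*37) = -6420/(60*37) = -6420/2220 = -6420*1/2220 = -107/37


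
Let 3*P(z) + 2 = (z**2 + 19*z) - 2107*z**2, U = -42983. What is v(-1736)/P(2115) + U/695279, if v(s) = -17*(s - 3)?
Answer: -31152776581684/503840434466161 ≈ -0.061831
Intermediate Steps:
P(z) = -2/3 - 702*z**2 + 19*z/3 (P(z) = -2/3 + ((z**2 + 19*z) - 2107*z**2)/3 = -2/3 + (-2106*z**2 + 19*z)/3 = -2/3 + (-702*z**2 + 19*z/3) = -2/3 - 702*z**2 + 19*z/3)
v(s) = 51 - 17*s (v(s) = -17*(-3 + s) = 51 - 17*s)
v(-1736)/P(2115) + U/695279 = (51 - 17*(-1736))/(-2/3 - 702*2115**2 + (19/3)*2115) - 42983/695279 = (51 + 29512)/(-2/3 - 702*4473225 + 13395) - 42983*1/695279 = 29563/(-2/3 - 3140203950 + 13395) - 42983/695279 = 29563/(-9420571667/3) - 42983/695279 = 29563*(-3/9420571667) - 42983/695279 = -88689/9420571667 - 42983/695279 = -31152776581684/503840434466161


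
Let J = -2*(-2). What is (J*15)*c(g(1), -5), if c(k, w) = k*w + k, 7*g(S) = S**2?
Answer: -240/7 ≈ -34.286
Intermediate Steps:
g(S) = S**2/7
c(k, w) = k + k*w
J = 4
(J*15)*c(g(1), -5) = (4*15)*(((1/7)*1**2)*(1 - 5)) = 60*(((1/7)*1)*(-4)) = 60*((1/7)*(-4)) = 60*(-4/7) = -240/7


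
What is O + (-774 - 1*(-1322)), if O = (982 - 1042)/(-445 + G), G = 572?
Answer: 69536/127 ≈ 547.53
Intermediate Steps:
O = -60/127 (O = (982 - 1042)/(-445 + 572) = -60/127 ≈ -0.47244)
O + (-774 - 1*(-1322)) = -60/127 + (-774 - 1*(-1322)) = -60/127 + (-774 + 1322) = -60/127 + 548 = 69536/127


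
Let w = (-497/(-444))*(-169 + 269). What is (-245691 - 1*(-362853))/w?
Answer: 13004982/12425 ≈ 1046.7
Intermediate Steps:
w = 12425/111 (w = -497*(-1/444)*100 = (497/444)*100 = 12425/111 ≈ 111.94)
(-245691 - 1*(-362853))/w = (-245691 - 1*(-362853))/(12425/111) = (-245691 + 362853)*(111/12425) = 117162*(111/12425) = 13004982/12425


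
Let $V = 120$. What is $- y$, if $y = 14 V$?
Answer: $-1680$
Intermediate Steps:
$y = 1680$ ($y = 14 \cdot 120 = 1680$)
$- y = \left(-1\right) 1680 = -1680$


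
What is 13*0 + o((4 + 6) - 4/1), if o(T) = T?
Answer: 6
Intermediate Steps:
13*0 + o((4 + 6) - 4/1) = 13*0 + ((4 + 6) - 4/1) = 0 + (10 - 4*1) = 0 + (10 - 4) = 0 + 6 = 6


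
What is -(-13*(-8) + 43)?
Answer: -147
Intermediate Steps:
-(-13*(-8) + 43) = -(104 + 43) = -1*147 = -147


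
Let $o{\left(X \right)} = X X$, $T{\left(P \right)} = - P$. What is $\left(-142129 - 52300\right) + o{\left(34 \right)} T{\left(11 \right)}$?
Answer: $-207145$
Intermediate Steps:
$o{\left(X \right)} = X^{2}$
$\left(-142129 - 52300\right) + o{\left(34 \right)} T{\left(11 \right)} = \left(-142129 - 52300\right) + 34^{2} \left(\left(-1\right) 11\right) = -194429 + 1156 \left(-11\right) = -194429 - 12716 = -207145$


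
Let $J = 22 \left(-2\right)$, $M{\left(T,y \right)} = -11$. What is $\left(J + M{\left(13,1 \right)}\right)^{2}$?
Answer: $3025$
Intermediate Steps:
$J = -44$
$\left(J + M{\left(13,1 \right)}\right)^{2} = \left(-44 - 11\right)^{2} = \left(-55\right)^{2} = 3025$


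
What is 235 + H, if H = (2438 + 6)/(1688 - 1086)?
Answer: 71957/301 ≈ 239.06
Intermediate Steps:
H = 1222/301 (H = 2444/602 = 2444*(1/602) = 1222/301 ≈ 4.0598)
235 + H = 235 + 1222/301 = 71957/301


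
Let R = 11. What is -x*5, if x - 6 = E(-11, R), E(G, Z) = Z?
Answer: -85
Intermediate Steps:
x = 17 (x = 6 + 11 = 17)
-x*5 = -17*5 = -1*85 = -85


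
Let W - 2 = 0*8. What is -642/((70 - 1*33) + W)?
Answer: -214/13 ≈ -16.462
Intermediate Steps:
W = 2 (W = 2 + 0*8 = 2 + 0 = 2)
-642/((70 - 1*33) + W) = -642/((70 - 1*33) + 2) = -642/((70 - 33) + 2) = -642/(37 + 2) = -642/39 = -642*1/39 = -214/13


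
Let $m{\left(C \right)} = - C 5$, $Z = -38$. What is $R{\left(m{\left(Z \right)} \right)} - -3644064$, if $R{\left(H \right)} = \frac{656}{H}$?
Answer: $\frac{346186408}{95} \approx 3.6441 \cdot 10^{6}$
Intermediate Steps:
$m{\left(C \right)} = - 5 C$
$R{\left(m{\left(Z \right)} \right)} - -3644064 = \frac{656}{\left(-5\right) \left(-38\right)} - -3644064 = \frac{656}{190} + 3644064 = 656 \cdot \frac{1}{190} + 3644064 = \frac{328}{95} + 3644064 = \frac{346186408}{95}$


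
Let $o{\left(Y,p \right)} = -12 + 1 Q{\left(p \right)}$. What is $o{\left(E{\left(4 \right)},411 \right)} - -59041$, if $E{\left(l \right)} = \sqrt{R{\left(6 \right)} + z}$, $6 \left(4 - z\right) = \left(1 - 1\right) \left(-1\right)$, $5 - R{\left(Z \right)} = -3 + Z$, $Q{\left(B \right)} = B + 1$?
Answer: $59441$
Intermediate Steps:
$Q{\left(B \right)} = 1 + B$
$R{\left(Z \right)} = 8 - Z$ ($R{\left(Z \right)} = 5 - \left(-3 + Z\right) = 8 - Z$)
$z = 4$ ($z = 4 - \frac{\left(1 - 1\right) \left(-1\right)}{6} = 4 - \frac{0 \left(-1\right)}{6} = 4 - 0 = 4 + 0 = 4$)
$E{\left(l \right)} = \sqrt{6}$ ($E{\left(l \right)} = \sqrt{\left(8 - 6\right) + 4} = \sqrt{2 + 4} = \sqrt{6}$)
$o{\left(Y,p \right)} = -11 + p$ ($o{\left(Y,p \right)} = -12 + 1 \left(1 + p\right) = -12 + \left(1 + p\right) = -11 + p$)
$o{\left(E{\left(4 \right)},411 \right)} - -59041 = \left(-11 + 411\right) - -59041 = 400 + 59041 = 59441$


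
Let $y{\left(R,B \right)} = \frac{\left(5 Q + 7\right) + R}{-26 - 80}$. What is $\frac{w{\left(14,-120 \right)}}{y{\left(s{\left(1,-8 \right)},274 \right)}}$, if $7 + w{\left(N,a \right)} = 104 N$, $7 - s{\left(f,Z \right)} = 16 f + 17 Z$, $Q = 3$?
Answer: $- \frac{153594}{149} \approx -1030.8$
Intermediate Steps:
$s{\left(f,Z \right)} = 7 - 17 Z - 16 f$ ($s{\left(f,Z \right)} = 7 - \left(16 f + 17 Z\right) = 7 - 17 Z - 16 f$)
$w{\left(N,a \right)} = -7 + 104 N$
$y{\left(R,B \right)} = - \frac{11}{53} - \frac{R}{106}$ ($y{\left(R,B \right)} = \frac{\left(5 \cdot 3 + 7\right) + R}{-26 - 80} = \frac{\left(15 + 7\right) + R}{-106} = \left(22 + R\right) \left(- \frac{1}{106}\right) = - \frac{11}{53} - \frac{R}{106}$)
$\frac{w{\left(14,-120 \right)}}{y{\left(s{\left(1,-8 \right)},274 \right)}} = \frac{-7 + 104 \cdot 14}{- \frac{11}{53} - \frac{7 - -136 - 16}{106}} = \frac{-7 + 1456}{- \frac{11}{53} - \frac{7 + 136 - 16}{106}} = \frac{1449}{- \frac{11}{53} - \frac{127}{106}} = \frac{1449}{- \frac{149}{106}} = 1449 \left(- \frac{106}{149}\right) = - \frac{153594}{149}$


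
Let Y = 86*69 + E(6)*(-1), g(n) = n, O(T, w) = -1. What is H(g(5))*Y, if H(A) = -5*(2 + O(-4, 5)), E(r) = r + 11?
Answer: -29585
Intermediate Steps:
E(r) = 11 + r
H(A) = -5 (H(A) = -5*(2 - 1) = -5*1 = -5)
Y = 5917 (Y = 86*69 + (11 + 6)*(-1) = 5934 + 17*(-1) = 5934 - 17 = 5917)
H(g(5))*Y = -5*5917 = -29585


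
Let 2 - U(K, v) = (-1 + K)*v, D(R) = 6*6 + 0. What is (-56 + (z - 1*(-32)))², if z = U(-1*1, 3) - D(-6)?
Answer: 2704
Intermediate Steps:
D(R) = 36 (D(R) = 36 + 0 = 36)
U(K, v) = 2 - v*(-1 + K) (U(K, v) = 2 - (-1 + K)*v = 2 - v*(-1 + K))
z = -28 (z = (2 + 3 - 1*(-1*1)*3) - 1*36 = (2 + 3 - 1*(-1)*3) - 36 = (2 + 3 + 3) - 36 = 8 - 36 = -28)
(-56 + (z - 1*(-32)))² = (-56 + (-28 - 1*(-32)))² = (-56 + (-28 + 32))² = (-56 + 4)² = (-52)² = 2704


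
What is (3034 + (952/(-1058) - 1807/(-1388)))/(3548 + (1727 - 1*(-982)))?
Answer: 2228015783/4594214764 ≈ 0.48496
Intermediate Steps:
(3034 + (952/(-1058) - 1807/(-1388)))/(3548 + (1727 - 1*(-982))) = (3034 + (952*(-1/1058) - 1807*(-1/1388)))/(3548 + (1727 + 982)) = (3034 + (-476/529 + 1807/1388))/(3548 + 2709) = (3034 + 295215/734252)/6257 = (2228015783/734252)*(1/6257) = 2228015783/4594214764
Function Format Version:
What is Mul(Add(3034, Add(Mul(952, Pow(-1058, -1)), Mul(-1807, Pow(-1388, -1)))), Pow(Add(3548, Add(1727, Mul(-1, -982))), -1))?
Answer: Rational(2228015783, 4594214764) ≈ 0.48496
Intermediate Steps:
Mul(Add(3034, Add(Mul(952, Pow(-1058, -1)), Mul(-1807, Pow(-1388, -1)))), Pow(Add(3548, Add(1727, Mul(-1, -982))), -1)) = Mul(Add(3034, Add(Mul(952, Rational(-1, 1058)), Mul(-1807, Rational(-1, 1388)))), Pow(Add(3548, Add(1727, 982)), -1)) = Mul(Add(3034, Add(Rational(-476, 529), Rational(1807, 1388))), Pow(Add(3548, 2709), -1)) = Mul(Add(3034, Rational(295215, 734252)), Pow(6257, -1)) = Mul(Rational(2228015783, 734252), Rational(1, 6257)) = Rational(2228015783, 4594214764)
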